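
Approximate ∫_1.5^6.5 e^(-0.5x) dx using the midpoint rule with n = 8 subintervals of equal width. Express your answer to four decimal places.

0.8637

Δx = (6.5 − 1.5)/8 = 0.625.
Midpoints: 1.8125, 2.4375, 3.0625, 3.6875, 4.3125, 4.9375, 5.5625, 6.1875.
f(1.8125) ≈ 0.4040, f(2.4375) ≈ 0.2956, f(3.0625) ≈ 0.2163, f(3.6875) ≈ 0.1582, f(4.3125) ≈ 0.1158, f(4.9375) ≈ 0.0847, f(5.5625) ≈ 0.0620, f(6.1875) ≈ 0.0453.
Sum = Δx · [f(1.8125) + f(2.4375) + f(3.0625) + ...].
Sum ≈ 0.8637.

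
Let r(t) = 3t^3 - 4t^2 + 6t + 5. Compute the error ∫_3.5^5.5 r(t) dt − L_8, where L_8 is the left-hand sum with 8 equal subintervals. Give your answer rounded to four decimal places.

Exact integral: ∫_3.5^5.5 r(t) dt ≈ 473.083333.
L_8 = 435.03125.
Error ≈ 473.083333 − 435.03125 ≈ 38.0521.

38.0521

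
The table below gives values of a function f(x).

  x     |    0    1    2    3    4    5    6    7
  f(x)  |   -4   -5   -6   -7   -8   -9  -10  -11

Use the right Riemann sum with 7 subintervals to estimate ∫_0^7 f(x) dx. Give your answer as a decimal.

-56

Δx = 1.
Sum = 1·[(-5) + (-6) + (-7) + (-8) + (-9) + (-10) + (-11)] = -56.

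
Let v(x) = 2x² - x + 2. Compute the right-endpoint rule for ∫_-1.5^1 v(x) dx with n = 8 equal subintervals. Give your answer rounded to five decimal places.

Δx = (1 − (-1.5))/8 = 0.3125.
Right endpoints: -1.1875, -0.875, -0.5625, -0.25, 0.0625, 0.375, 0.6875, 1.
v(-1.1875) = 6.0078125, v(-0.875) = 4.40625, v(-0.5625) = 3.1953125, v(-0.25) = 2.375, v(0.0625) = 1.9453125, v(0.375) = 1.90625, v(0.6875) = 2.2578125, v(1) = 3.
Sum = Δx · [v(-1.1875) + v(-0.875) + v(-0.5625) + ...].
Sum ≈ 7.84180.

7.84180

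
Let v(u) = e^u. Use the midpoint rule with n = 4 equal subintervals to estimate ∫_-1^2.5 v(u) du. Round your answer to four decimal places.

Δu = (2.5 − (-1))/4 = 0.875.
Midpoints: -0.5625, 0.3125, 1.1875, 2.0625.
v(-0.5625) ≈ 0.5698, v(0.3125) ≈ 1.3668, v(1.1875) ≈ 3.2789, v(2.0625) ≈ 7.8656.
Sum = Δu · [v(-0.5625) + v(0.3125) + v(1.1875) + v(2.0625)].
Sum ≈ 11.4460.

11.4460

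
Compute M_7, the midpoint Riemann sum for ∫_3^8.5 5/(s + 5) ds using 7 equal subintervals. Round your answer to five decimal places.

Δs = (8.5 − 3)/7 = 11/14.
Midpoints: 95/28, 117/28, 139/28, 5.75, 183/28, 205/28, 227/28.
f(95/28) = 28/47, f(117/28) = 140/257, f(139/28) = 140/279, f(5.75) = 20/43, f(183/28) = 140/323, f(205/28) = 28/69, f(227/28) = 140/367.
Sum = Δs · [f(95/28) + f(117/28) + f(139/28) + ...].
Sum ≈ 2.61494.

2.61494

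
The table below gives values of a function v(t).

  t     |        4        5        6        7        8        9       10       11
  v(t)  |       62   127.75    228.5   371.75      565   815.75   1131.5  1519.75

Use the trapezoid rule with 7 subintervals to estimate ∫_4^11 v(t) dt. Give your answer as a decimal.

Δt = 1.
T_7 = (1/2)·[62 + 2·127.75 + 2·228.5 + 2·371.75 + 2·565 + 2·815.75 + 2·1131.5 + 1519.75] = 4031.125.

4031.125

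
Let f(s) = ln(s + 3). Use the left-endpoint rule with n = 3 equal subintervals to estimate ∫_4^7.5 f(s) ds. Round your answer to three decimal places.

7.326

Δs = (7.5 − 4)/3 = 7/6.
Left endpoints: 4, 31/6, 19/3.
f(4) ≈ 1.946, f(31/6) ≈ 2.100, f(19/3) ≈ 2.234.
Sum = Δs · [f(4) + f(31/6) + f(19/3)].
Sum ≈ 7.326.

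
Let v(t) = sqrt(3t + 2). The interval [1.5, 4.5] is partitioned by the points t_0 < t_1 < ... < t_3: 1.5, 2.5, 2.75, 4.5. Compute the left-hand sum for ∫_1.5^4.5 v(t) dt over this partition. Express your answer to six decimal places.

8.922795

Subinterval widths: 1, 0.25, 1.75.
Left endpoints: 1.5, 2.5, 2.75.
v(1.5) ≈ 2.549510, v(2.5) ≈ 3.082207, v(2.75) ≈ 3.201562.
Sum = Σ Δt_i · v(t_i).
Sum ≈ 8.922795.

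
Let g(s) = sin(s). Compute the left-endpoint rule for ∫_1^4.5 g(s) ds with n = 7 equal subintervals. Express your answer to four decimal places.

1.1901

Δs = (4.5 − 1)/7 = 0.5.
Left endpoints: 1, 1.5, 2, 2.5, 3, 3.5, 4.
g(1) ≈ 0.8415, g(1.5) ≈ 0.9975, g(2) ≈ 0.9093, g(2.5) ≈ 0.5985, g(3) ≈ 0.1411, g(3.5) ≈ -0.3508, g(4) ≈ -0.7568.
Sum = Δs · [g(1) + g(1.5) + g(2) + ...].
Sum ≈ 1.1901.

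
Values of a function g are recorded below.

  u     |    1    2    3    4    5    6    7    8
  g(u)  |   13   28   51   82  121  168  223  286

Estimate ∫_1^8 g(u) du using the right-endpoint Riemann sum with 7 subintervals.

Δu = 1.
Sum = 1·[28 + 51 + 82 + 121 + 168 + 223 + 286] = 959.

959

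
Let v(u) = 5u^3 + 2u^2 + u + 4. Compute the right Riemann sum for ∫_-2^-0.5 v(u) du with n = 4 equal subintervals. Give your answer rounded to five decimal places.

-4.87793

Δu = (-0.5 − (-2))/4 = 0.375.
Right endpoints: -1.625, -1.25, -0.875, -0.5.
v(-1.625) = -7065/512, v(-1.25) = -3.890625, v(-0.875) = 669/512, v(-0.5) = 3.375.
Sum = Δu · [v(-1.625) + v(-1.25) + v(-0.875) + v(-0.5)].
Sum ≈ -4.87793.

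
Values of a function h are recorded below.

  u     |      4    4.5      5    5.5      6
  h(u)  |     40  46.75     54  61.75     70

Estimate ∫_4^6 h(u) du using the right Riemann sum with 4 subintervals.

Δu = 0.5.
Sum = 0.5·[46.75 + 54 + 61.75 + 70] = 116.25.

116.25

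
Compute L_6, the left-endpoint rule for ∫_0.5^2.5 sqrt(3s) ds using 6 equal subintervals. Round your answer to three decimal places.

3.898

Δs = (2.5 − 0.5)/6 = 1/3.
Left endpoints: 0.5, 5/6, 7/6, 1.5, 11/6, 13/6.
f(0.5) ≈ 1.225, f(5/6) ≈ 1.581, f(7/6) ≈ 1.871, f(1.5) ≈ 2.121, f(11/6) ≈ 2.345, f(13/6) ≈ 2.550.
Sum = Δs · [f(0.5) + f(5/6) + f(7/6) + ...].
Sum ≈ 3.898.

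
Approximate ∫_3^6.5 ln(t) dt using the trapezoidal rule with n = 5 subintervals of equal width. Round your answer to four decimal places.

Δt = (6.5 − 3)/5 = 0.7.
f(3) ≈ 1.0986, f(3.7) ≈ 1.3083, f(4.4) ≈ 1.4816, f(5.1) ≈ 1.6292, f(5.8) ≈ 1.7579, f(6.5) ≈ 1.8718.
T_5 = (Δt/2)·[f(t_0) + 2f(t_1) + ... + 2f(t_{4}) + f(t_5)].
Sum ≈ 5.3636.

5.3636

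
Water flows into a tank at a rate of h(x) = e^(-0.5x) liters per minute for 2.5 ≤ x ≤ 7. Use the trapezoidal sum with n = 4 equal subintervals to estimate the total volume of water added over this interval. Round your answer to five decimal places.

0.52606

Δx = (7 − 2.5)/4 = 1.125.
h(2.5) ≈ 0.28650, h(3.625) ≈ 0.16325, h(4.75) ≈ 0.09301, h(5.875) ≈ 0.05300, h(7) ≈ 0.03020.
T_4 = (Δx/2)·[h(x_0) + 2h(x_1) + 2h(x_2) + 2h(x_3) + h(x_4)].
Sum ≈ 0.52606.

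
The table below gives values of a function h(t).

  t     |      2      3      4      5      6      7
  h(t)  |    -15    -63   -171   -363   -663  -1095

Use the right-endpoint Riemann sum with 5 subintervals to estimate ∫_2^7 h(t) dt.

Δt = 1.
Sum = 1·[(-63) + (-171) + (-363) + (-663) + (-1095)] = -2355.

-2355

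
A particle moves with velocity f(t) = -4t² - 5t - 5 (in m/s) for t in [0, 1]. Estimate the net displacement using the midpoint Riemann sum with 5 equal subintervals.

-8.82

Δt = (1 − 0)/5 = 0.2.
Midpoints: 0.1, 0.3, 0.5, 0.7, 0.9.
f(0.1) = -5.54, f(0.3) = -6.86, f(0.5) = -8.5, f(0.7) = -10.46, f(0.9) = -12.74.
Sum = Δt · [f(0.1) + f(0.3) + f(0.5) + f(0.7) + f(0.9)].
Sum = -8.82.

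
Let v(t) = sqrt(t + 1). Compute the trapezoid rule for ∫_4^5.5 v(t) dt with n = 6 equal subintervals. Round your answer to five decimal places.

Δt = (5.5 − 4)/6 = 0.25.
v(4) ≈ 2.23607, v(4.25) ≈ 2.29129, v(4.5) ≈ 2.34521, v(4.75) ≈ 2.39792, v(5) ≈ 2.44949, v(5.25) ≈ 2.50000, v(5.5) ≈ 2.54951.
T_6 = (Δt/2)·[v(t_0) + 2v(t_1) + ... + 2v(t_{5}) + v(t_6)].
Sum ≈ 3.59417.

3.59417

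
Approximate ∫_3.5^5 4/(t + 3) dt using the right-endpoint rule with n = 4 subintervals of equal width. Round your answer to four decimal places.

Δt = (5 − 3.5)/4 = 0.375.
Right endpoints: 3.875, 4.25, 4.625, 5.
f(3.875) = 32/55, f(4.25) = 16/29, f(4.625) = 32/61, f(5) = 0.5.
Sum = Δt · [f(3.875) + f(4.25) + f(4.625) + f(5)].
Sum ≈ 0.8093.

0.8093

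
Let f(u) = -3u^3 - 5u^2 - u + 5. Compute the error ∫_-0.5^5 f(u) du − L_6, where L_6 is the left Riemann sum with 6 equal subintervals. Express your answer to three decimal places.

-211.838

Exact integral: ∫_-0.5^5 f(u) du ≈ -662.11979.
L_6 ≈ -450.28226.
Error ≈ -662.11979 − (-450.28226) ≈ -211.838.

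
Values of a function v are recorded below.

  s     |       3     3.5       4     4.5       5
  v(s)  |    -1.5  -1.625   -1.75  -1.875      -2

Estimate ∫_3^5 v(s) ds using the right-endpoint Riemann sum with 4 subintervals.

Δs = 0.5.
Sum = 0.5·[(-1.625) + (-1.75) + (-1.875) + (-2)] = -3.625.

-3.625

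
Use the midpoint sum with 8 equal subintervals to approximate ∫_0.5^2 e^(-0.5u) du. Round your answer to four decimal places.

0.8215

Δu = (2 − 0.5)/8 = 0.1875.
Midpoints: 0.59375, 0.78125, 0.96875, 1.15625, 1.34375, 1.53125, 1.71875, 1.90625.
f(0.59375) ≈ 0.7431, f(0.78125) ≈ 0.6766, f(0.96875) ≈ 0.6161, f(1.15625) ≈ 0.5609, f(1.34375) ≈ 0.5108, f(1.53125) ≈ 0.4650, f(1.71875) ≈ 0.4234, f(1.90625) ≈ 0.3855.
Sum = Δu · [f(0.59375) + f(0.78125) + f(0.96875) + ...].
Sum ≈ 0.8215.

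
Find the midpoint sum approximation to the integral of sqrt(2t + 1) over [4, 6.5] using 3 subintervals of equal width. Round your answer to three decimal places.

Δt = (6.5 − 4)/3 = 5/6.
Midpoints: 53/12, 5.25, 73/12.
f(53/12) ≈ 3.136, f(5.25) ≈ 3.391, f(73/12) ≈ 3.629.
Sum = Δt · [f(53/12) + f(5.25) + f(73/12)].
Sum ≈ 8.463.

8.463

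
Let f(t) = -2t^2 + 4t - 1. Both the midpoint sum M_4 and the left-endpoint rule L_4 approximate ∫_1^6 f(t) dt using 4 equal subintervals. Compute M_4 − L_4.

M_4 = -77.03125.
L_4 = -49.6875.
M_4 − L_4 = -27.34375.

-27.34375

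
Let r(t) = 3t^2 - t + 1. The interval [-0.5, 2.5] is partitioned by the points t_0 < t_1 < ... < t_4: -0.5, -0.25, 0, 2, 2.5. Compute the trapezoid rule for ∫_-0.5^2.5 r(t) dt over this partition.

Subinterval widths: 0.25, 0.25, 2, 0.5.
r(-0.5) = 2.25, r(-0.25) = 1.4375, r(0) = 1, r(2) = 11, r(2.5) = 17.25.
On each subinterval the trapezoid contributes (Δt_i/2)·[r(t_{i-1}) + r(t_i)].
Sum = 19.828125.

19.828125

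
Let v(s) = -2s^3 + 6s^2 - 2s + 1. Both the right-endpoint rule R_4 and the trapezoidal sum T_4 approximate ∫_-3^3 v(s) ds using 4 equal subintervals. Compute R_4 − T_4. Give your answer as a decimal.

R_4 = 37.5.
T_4 = 127.5.
R_4 − T_4 = -90.

-90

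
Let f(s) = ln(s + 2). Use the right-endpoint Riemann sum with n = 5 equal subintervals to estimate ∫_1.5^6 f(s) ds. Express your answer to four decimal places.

8.1121

Δs = (6 − 1.5)/5 = 0.9.
Right endpoints: 2.4, 3.3, 4.2, 5.1, 6.
f(2.4) ≈ 1.4816, f(3.3) ≈ 1.6677, f(4.2) ≈ 1.8245, f(5.1) ≈ 1.9601, f(6) ≈ 2.0794.
Sum = Δs · [f(2.4) + f(3.3) + f(4.2) + f(5.1) + f(6)].
Sum ≈ 8.1121.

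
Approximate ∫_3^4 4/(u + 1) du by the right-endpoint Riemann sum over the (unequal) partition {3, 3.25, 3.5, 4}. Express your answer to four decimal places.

0.8575

Subinterval widths: 0.25, 0.25, 0.5.
Right endpoints: 3.25, 3.5, 4.
f(3.25) = 16/17, f(3.5) = 8/9, f(4) = 0.8.
Sum = Σ Δu_i · f(u_i).
Sum ≈ 0.8575.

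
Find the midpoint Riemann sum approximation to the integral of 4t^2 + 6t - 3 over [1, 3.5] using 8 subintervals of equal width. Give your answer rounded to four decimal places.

82.0020

Δt = (3.5 − 1)/8 = 0.3125.
Midpoints: 1.15625, 1.46875, 1.78125, 2.09375, 2.40625, 2.71875, 3.03125, 3.34375.
f(1.15625) = 9.28515625, f(1.46875) = 14.44140625, f(1.78125) = 20.37890625, f(2.09375) = 27.09765625, f(2.40625) = 34.59765625, f(2.71875) = 42.87890625, f(3.03125) = 51.94140625, f(3.34375) = 61.78515625.
Sum = Δt · [f(1.15625) + f(1.46875) + f(1.78125) + ...].
Sum ≈ 82.0020.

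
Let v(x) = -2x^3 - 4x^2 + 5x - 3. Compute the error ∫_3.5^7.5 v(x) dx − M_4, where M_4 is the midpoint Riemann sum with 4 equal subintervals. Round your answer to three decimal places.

Exact integral: ∫_3.5^7.5 v(x) dx ≈ -1914.33333.
M_4 = -1902.
Error ≈ -1914.33333 − (-1902) ≈ -12.333.

-12.333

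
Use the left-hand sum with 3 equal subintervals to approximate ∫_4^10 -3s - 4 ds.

Δs = (10 − 4)/3 = 2.
Left endpoints: 4, 6, 8.
f(4) = -16, f(6) = -22, f(8) = -28.
Sum = Δs · [f(4) + f(6) + f(8)].
Sum = -132.

-132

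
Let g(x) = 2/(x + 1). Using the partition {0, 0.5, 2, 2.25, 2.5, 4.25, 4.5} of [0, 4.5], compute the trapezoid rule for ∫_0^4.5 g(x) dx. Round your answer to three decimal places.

Subinterval widths: 0.5, 1.5, 0.25, 0.25, 1.75, 0.25.
g(0) = 2, g(0.5) = 4/3, g(2) = 2/3, g(2.25) = 8/13, g(2.5) = 4/7, g(4.25) = 8/21, g(4.5) = 4/11.
On each subinterval the trapezoid contributes (Δx_i/2)·[g(x_{i-1}) + g(x_i)].
Sum ≈ 3.568.

3.568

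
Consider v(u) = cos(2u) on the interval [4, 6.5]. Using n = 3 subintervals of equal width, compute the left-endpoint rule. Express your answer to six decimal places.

Δu = (6.5 − 4)/3 = 5/6.
Left endpoints: 4, 29/6, 17/3.
v(4) ≈ -0.145500, v(29/6) ≈ -0.970887, v(17/3) ≈ 0.331374.
Sum = Δu · [v(4) + v(29/6) + v(17/3)].
Sum ≈ -0.654178.

-0.654178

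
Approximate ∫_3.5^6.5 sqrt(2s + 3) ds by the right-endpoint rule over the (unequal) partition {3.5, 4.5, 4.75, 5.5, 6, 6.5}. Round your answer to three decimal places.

11.091

Subinterval widths: 1, 0.25, 0.75, 0.5, 0.5.
Right endpoints: 4.5, 4.75, 5.5, 6, 6.5.
f(4.5) ≈ 3.464, f(4.75) ≈ 3.536, f(5.5) ≈ 3.742, f(6) ≈ 3.873, f(6.5) ≈ 4.000.
Sum = Σ Δs_i · f(s_i).
Sum ≈ 11.091.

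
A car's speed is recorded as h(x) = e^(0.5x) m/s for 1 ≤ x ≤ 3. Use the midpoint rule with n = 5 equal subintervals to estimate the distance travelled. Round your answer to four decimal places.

5.6565

Δx = (3 − 1)/5 = 0.4.
Midpoints: 1.2, 1.6, 2, 2.4, 2.8.
h(1.2) ≈ 1.8221, h(1.6) ≈ 2.2255, h(2) ≈ 2.7183, h(2.4) ≈ 3.3201, h(2.8) ≈ 4.0552.
Sum = Δx · [h(1.2) + h(1.6) + h(2) + h(2.4) + h(2.8)].
Sum ≈ 5.6565.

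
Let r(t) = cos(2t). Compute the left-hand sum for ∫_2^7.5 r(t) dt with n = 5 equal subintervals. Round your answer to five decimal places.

0.45221

Δt = (7.5 − 2)/5 = 1.1.
Left endpoints: 2, 3.1, 4.2, 5.3, 6.4.
r(2) ≈ -0.65364, r(3.1) ≈ 0.99654, r(4.2) ≈ -0.51929, r(5.3) ≈ -0.38534, r(6.4) ≈ 0.97283.
Sum = Δt · [r(2) + r(3.1) + r(4.2) + r(5.3) + r(6.4)].
Sum ≈ 0.45221.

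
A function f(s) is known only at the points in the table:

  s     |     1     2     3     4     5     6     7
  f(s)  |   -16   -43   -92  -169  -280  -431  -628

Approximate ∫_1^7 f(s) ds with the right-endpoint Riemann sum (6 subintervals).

-1643

Δs = 1.
Sum = 1·[(-43) + (-92) + (-169) + (-280) + (-431) + (-628)] = -1643.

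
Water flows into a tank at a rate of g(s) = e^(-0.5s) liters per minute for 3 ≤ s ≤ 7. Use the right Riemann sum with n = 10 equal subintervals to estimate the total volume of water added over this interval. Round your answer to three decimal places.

0.349

Δs = (7 − 3)/10 = 0.4.
Right endpoints: 3.4, 3.8, 4.2, 4.6, 5, 5.4, 5.8, 6.2, 6.6, 7.
g(3.4) ≈ 0.183, g(3.8) ≈ 0.150, g(4.2) ≈ 0.122, g(4.6) ≈ 0.100, g(5) ≈ 0.082, g(5.4) ≈ 0.067, g(5.8) ≈ 0.055, g(6.2) ≈ 0.045, g(6.6) ≈ 0.037, g(7) ≈ 0.030.
Sum = Δs · [g(3.4) + g(3.8) + g(4.2) + ...].
Sum ≈ 0.349.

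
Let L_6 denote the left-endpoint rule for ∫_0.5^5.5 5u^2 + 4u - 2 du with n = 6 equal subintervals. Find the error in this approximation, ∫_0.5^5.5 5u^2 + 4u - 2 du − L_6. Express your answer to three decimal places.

Exact integral: ∫_0.5^5.5 f(u) du ≈ 327.08333.
L_6 ≈ 259.14352.
Error ≈ 327.08333 − 259.14352 ≈ 67.940.

67.940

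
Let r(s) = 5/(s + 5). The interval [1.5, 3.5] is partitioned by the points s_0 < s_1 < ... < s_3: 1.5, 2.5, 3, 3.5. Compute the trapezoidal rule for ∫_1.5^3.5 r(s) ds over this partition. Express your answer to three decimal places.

1.344

Subinterval widths: 1, 0.5, 0.5.
r(1.5) = 10/13, r(2.5) = 2/3, r(3) = 0.625, r(3.5) = 10/17.
On each subinterval the trapezoid contributes (Δs_i/2)·[r(s_{i-1}) + r(s_i)].
Sum ≈ 1.344.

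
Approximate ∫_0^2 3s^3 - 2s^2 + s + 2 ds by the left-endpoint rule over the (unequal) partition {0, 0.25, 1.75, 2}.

7.18359375

Subinterval widths: 0.25, 1.5, 0.25.
Left endpoints: 0, 0.25, 1.75.
f(0) = 2, f(0.25) = 2.171875, f(1.75) = 13.703125.
Sum = Σ Δs_i · f(s_i).
Sum = 7.18359375.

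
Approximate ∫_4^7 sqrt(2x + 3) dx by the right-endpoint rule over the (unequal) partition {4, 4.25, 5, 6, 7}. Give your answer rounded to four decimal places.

Subinterval widths: 0.25, 0.75, 1, 1.
Right endpoints: 4.25, 5, 6, 7.
f(4.25) ≈ 3.3912, f(5) ≈ 3.6056, f(6) ≈ 3.8730, f(7) ≈ 4.1231.
Sum = Σ Δx_i · f(x_i).
Sum ≈ 11.5480.

11.5480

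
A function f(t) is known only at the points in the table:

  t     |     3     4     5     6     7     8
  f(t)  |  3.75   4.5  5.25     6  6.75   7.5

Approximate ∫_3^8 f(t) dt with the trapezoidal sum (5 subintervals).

Δt = 1.
T_5 = (1/2)·[3.75 + 2·4.5 + 2·5.25 + 2·6 + 2·6.75 + 7.5] = 28.125.

28.125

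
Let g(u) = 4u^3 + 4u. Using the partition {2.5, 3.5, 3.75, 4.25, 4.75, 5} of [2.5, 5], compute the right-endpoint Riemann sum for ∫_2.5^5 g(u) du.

757.859375

Subinterval widths: 1, 0.25, 0.5, 0.5, 0.25.
Right endpoints: 3.5, 3.75, 4.25, 4.75, 5.
g(3.5) = 185.5, g(3.75) = 225.9375, g(4.25) = 324.0625, g(4.75) = 447.6875, g(5) = 520.
Sum = Σ Δu_i · g(u_i).
Sum = 757.859375.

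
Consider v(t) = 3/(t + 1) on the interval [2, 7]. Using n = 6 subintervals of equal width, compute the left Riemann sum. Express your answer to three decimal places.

3.219

Δt = (7 − 2)/6 = 5/6.
Left endpoints: 2, 17/6, 11/3, 4.5, 16/3, 37/6.
v(2) = 1, v(17/6) = 18/23, v(11/3) = 9/14, v(4.5) = 6/11, v(16/3) = 9/19, v(37/6) = 18/43.
Sum = Δt · [v(2) + v(17/6) + v(11/3) + ...].
Sum ≈ 3.219.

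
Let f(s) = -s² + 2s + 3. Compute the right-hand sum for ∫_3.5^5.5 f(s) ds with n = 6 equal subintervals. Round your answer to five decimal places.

-19.53704

Δs = (5.5 − 3.5)/6 = 1/3.
Right endpoints: 23/6, 25/6, 4.5, 29/6, 31/6, 5.5.
f(23/6) = -145/36, f(25/6) = -217/36, f(4.5) = -8.25, f(29/6) = -385/36, f(31/6) = -481/36, f(5.5) = -16.25.
Sum = Δs · [f(23/6) + f(25/6) + f(4.5) + ...].
Sum ≈ -19.53704.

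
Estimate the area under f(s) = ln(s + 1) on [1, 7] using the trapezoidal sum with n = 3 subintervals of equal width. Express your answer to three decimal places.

9.129

Δs = (7 − 1)/3 = 2.
f(1) ≈ 0.693, f(3) ≈ 1.386, f(5) ≈ 1.792, f(7) ≈ 2.079.
T_3 = (Δs/2)·[f(s_0) + 2f(s_1) + 2f(s_2) + f(s_3)].
Sum ≈ 9.129.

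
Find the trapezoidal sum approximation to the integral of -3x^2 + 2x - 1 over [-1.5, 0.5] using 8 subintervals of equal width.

-7.5625

Δx = (0.5 − (-1.5))/8 = 0.25.
f(-1.5) = -10.75, f(-1.25) = -8.1875, f(-1) = -6, f(-0.75) = -4.1875, f(-0.5) = -2.75, f(-0.25) = -1.6875, f(0) = -1, f(0.25) = -0.6875, f(0.5) = -0.75.
T_8 = (Δx/2)·[f(x_0) + 2f(x_1) + ... + 2f(x_{7}) + f(x_8)].
Sum = -7.5625.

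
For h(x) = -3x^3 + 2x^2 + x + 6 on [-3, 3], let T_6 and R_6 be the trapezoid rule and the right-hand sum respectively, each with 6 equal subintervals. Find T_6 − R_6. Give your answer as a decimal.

T_6 = 74.
R_6 = -4.
T_6 − R_6 = 78.

78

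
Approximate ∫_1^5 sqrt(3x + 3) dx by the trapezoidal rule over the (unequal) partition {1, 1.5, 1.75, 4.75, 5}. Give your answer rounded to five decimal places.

13.58627

Subinterval widths: 0.5, 0.25, 3, 0.25.
f(1) ≈ 2.44949, f(1.5) ≈ 2.73861, f(1.75) ≈ 2.87228, f(4.75) ≈ 4.15331, f(5) ≈ 4.24264.
On each subinterval the trapezoid contributes (Δx_i/2)·[f(x_{i-1}) + f(x_i)].
Sum ≈ 13.58627.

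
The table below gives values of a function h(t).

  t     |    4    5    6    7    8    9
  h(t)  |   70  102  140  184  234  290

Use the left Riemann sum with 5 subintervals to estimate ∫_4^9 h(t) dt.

Δt = 1.
Sum = 1·[70 + 102 + 140 + 184 + 234] = 730.

730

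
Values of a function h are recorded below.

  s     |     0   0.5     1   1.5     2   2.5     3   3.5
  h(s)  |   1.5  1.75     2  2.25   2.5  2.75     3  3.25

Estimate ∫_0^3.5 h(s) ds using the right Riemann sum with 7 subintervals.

Δs = 0.5.
Sum = 0.5·[1.75 + 2 + 2.25 + 2.5 + 2.75 + 3 + 3.25] = 8.75.

8.75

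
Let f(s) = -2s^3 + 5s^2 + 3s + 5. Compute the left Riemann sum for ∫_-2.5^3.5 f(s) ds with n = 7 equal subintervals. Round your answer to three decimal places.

Δs = (3.5 − (-2.5))/7 = 6/7.
Left endpoints: -2.5, -23/14, -11/14, 1/14, 13/14, 25/14, 37/14.
f(-2.5) = 60, f(-23/14) = 7695/343, f(-11/14) = 2298/343, f(1/14) = 1797/343, f(13/14) = 3600/343, f(25/14) = 5115/343, f(37/14) = 3750/343.
Sum = Δs · [f(-2.5) + f(-23/14) + f(-11/14) + ...].
Sum ≈ 112.041.

112.041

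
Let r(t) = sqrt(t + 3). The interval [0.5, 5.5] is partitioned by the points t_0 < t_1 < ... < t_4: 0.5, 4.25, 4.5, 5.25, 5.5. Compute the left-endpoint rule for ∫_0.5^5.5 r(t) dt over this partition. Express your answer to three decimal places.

Subinterval widths: 3.75, 0.25, 0.75, 0.25.
Left endpoints: 0.5, 4.25, 4.5, 5.25.
r(0.5) ≈ 1.871, r(4.25) ≈ 2.693, r(4.5) ≈ 2.739, r(5.25) ≈ 2.872.
Sum = Σ Δt_i · r(t_i).
Sum ≈ 10.461.

10.461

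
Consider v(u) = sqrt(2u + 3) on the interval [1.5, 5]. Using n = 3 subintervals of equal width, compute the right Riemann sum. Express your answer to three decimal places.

Δu = (5 − 1.5)/3 = 7/6.
Right endpoints: 8/3, 23/6, 5.
v(8/3) ≈ 2.887, v(23/6) ≈ 3.266, v(5) ≈ 3.606.
Sum = Δu · [v(8/3) + v(23/6) + v(5)].
Sum ≈ 11.385.

11.385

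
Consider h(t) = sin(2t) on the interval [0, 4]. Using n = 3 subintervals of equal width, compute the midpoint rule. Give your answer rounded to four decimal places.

0.7857

Δt = (4 − 0)/3 = 4/3.
Midpoints: 2/3, 2, 10/3.
h(2/3) ≈ 0.9719, h(2) ≈ -0.7568, h(10/3) ≈ 0.3742.
Sum = Δt · [h(2/3) + h(2) + h(10/3)].
Sum ≈ 0.7857.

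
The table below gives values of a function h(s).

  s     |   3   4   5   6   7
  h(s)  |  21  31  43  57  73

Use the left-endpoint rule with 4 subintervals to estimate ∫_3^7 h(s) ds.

152

Δs = 1.
Sum = 1·[21 + 31 + 43 + 57] = 152.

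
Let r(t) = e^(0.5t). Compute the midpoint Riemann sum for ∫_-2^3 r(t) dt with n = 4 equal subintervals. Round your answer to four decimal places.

Δt = (3 − (-2))/4 = 1.25.
Midpoints: -1.375, -0.125, 1.125, 2.375.
r(-1.375) ≈ 0.5028, r(-0.125) ≈ 0.9394, r(1.125) ≈ 1.7551, r(2.375) ≈ 3.2789.
Sum = Δt · [r(-1.375) + r(-0.125) + r(1.125) + r(2.375)].
Sum ≈ 8.0952.

8.0952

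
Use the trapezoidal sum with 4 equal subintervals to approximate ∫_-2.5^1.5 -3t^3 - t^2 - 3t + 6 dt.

Δt = (1.5 − (-2.5))/4 = 1.
f(-2.5) = 54.125, f(-1.5) = 18.375, f(-0.5) = 7.625, f(0.5) = 3.875, f(1.5) = -10.875.
T_4 = (Δt/2)·[f(t_0) + 2f(t_1) + 2f(t_2) + 2f(t_3) + f(t_4)].
Sum = 51.5.

51.5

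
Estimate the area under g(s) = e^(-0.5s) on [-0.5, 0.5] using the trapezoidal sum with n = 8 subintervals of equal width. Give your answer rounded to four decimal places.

1.0108

Δs = (0.5 − (-0.5))/8 = 0.125.
g(-0.5) ≈ 1.2840, g(-0.375) ≈ 1.2062, g(-0.25) ≈ 1.1331, g(-0.125) ≈ 1.0645, g(0) ≈ 1.0000, g(0.125) ≈ 0.9394, g(0.25) ≈ 0.8825, g(0.375) ≈ 0.8290, g(0.5) ≈ 0.7788.
T_8 = (Δs/2)·[g(s_0) + 2g(s_1) + ... + 2g(s_{7}) + g(s_8)].
Sum ≈ 1.0108.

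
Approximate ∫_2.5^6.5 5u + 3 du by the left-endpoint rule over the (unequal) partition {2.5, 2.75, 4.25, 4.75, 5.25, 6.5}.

91.0625

Subinterval widths: 0.25, 1.5, 0.5, 0.5, 1.25.
Left endpoints: 2.5, 2.75, 4.25, 4.75, 5.25.
f(2.5) = 15.5, f(2.75) = 16.75, f(4.25) = 24.25, f(4.75) = 26.75, f(5.25) = 29.25.
Sum = Σ Δu_i · f(u_i).
Sum = 91.0625.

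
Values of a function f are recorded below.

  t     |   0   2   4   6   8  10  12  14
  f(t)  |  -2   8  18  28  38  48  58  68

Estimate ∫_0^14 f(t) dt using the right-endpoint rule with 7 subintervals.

Δt = 2.
Sum = 2·[8 + 18 + 28 + 38 + 48 + 58 + 68] = 532.

532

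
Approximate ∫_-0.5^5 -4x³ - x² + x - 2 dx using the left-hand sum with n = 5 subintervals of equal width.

-410.465

Δx = (5 − (-0.5))/5 = 1.1.
Left endpoints: -0.5, 0.6, 1.7, 2.8, 3.9.
f(-0.5) = -2.25, f(0.6) = -2.624, f(1.7) = -22.842, f(2.8) = -94.848, f(3.9) = -250.586.
Sum = Δx · [f(-0.5) + f(0.6) + f(1.7) + f(2.8) + f(3.9)].
Sum = -410.465.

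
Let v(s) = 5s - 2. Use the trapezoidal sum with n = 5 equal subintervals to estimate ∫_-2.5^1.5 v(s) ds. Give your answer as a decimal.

Δs = (1.5 − (-2.5))/5 = 0.8.
v(-2.5) = -14.5, v(-1.7) = -10.5, v(-0.9) = -6.5, v(-0.1) = -2.5, v(0.7) = 1.5, v(1.5) = 5.5.
T_5 = (Δs/2)·[v(s_0) + 2v(s_1) + ... + 2v(s_{4}) + v(s_5)].
Sum = -18.

-18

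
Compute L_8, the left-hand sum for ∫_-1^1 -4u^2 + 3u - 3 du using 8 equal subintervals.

-9.5

Δu = (1 − (-1))/8 = 0.25.
Left endpoints: -1, -0.75, -0.5, -0.25, 0, 0.25, 0.5, 0.75.
f(-1) = -10, f(-0.75) = -7.5, f(-0.5) = -5.5, f(-0.25) = -4, f(0) = -3, f(0.25) = -2.5, f(0.5) = -2.5, f(0.75) = -3.
Sum = Δu · [f(-1) + f(-0.75) + f(-0.5) + ...].
Sum = -9.5.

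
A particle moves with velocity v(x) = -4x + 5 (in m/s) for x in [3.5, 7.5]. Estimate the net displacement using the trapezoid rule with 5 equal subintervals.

-68

Δx = (7.5 − 3.5)/5 = 0.8.
v(3.5) = -9, v(4.3) = -12.2, v(5.1) = -15.4, v(5.9) = -18.6, v(6.7) = -21.8, v(7.5) = -25.
T_5 = (Δx/2)·[v(x_0) + 2v(x_1) + ... + 2v(x_{4}) + v(x_5)].
Sum = -68.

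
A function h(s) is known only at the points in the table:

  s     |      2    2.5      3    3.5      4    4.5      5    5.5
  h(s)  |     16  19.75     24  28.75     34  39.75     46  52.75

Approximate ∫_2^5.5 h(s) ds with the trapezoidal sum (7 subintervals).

113.3125

Δs = 0.5.
T_7 = (0.5/2)·[16 + 2·19.75 + 2·24 + 2·28.75 + 2·34 + 2·39.75 + 2·46 + 52.75] = 113.3125.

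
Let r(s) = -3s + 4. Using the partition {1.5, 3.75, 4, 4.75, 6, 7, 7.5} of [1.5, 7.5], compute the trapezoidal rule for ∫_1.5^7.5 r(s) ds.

-57

Subinterval widths: 2.25, 0.25, 0.75, 1.25, 1, 0.5.
r(1.5) = -0.5, r(3.75) = -7.25, r(4) = -8, r(4.75) = -10.25, r(6) = -14, r(7) = -17, r(7.5) = -18.5.
On each subinterval the trapezoid contributes (Δs_i/2)·[r(s_{i-1}) + r(s_i)].
Sum = -57.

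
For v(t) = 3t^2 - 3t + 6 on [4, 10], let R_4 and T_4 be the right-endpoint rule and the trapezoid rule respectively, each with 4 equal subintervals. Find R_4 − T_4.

R_4 = 1028.25.
T_4 = 852.75.
R_4 − T_4 = 175.5.

175.5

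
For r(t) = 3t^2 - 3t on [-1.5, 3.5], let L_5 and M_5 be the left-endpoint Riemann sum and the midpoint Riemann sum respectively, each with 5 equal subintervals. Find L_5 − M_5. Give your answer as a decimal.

-3.75

L_5 = 26.25.
M_5 = 30.
L_5 − M_5 = -3.75.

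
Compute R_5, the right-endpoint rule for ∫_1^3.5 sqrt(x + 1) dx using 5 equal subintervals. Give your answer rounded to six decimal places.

4.652669

Δx = (3.5 − 1)/5 = 0.5.
Right endpoints: 1.5, 2, 2.5, 3, 3.5.
f(1.5) ≈ 1.581139, f(2) ≈ 1.732051, f(2.5) ≈ 1.870829, f(3) ≈ 2.000000, f(3.5) ≈ 2.121320.
Sum = Δx · [f(1.5) + f(2) + f(2.5) + f(3) + f(3.5)].
Sum ≈ 4.652669.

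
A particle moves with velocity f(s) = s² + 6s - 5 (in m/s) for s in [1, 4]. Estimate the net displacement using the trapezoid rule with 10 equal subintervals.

51.045

Δs = (4 − 1)/10 = 0.3.
f(1) = 2, f(1.3) = 4.49, f(1.6) = 7.16, f(1.9) = 10.01, f(2.2) = 13.04, f(2.5) = 16.25, f(2.8) = 19.64, f(3.1) = 23.21, f(3.4) = 26.96, f(3.7) = 30.89, f(4) = 35.
T_10 = (Δs/2)·[f(s_0) + 2f(s_1) + ... + 2f(s_{9}) + f(s_10)].
Sum = 51.045.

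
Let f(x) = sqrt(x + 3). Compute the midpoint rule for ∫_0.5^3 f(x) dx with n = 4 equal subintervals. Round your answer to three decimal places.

Δx = (3 − 0.5)/4 = 0.625.
Midpoints: 0.8125, 1.4375, 2.0625, 2.6875.
f(0.8125) ≈ 1.953, f(1.4375) ≈ 2.107, f(2.0625) ≈ 2.250, f(2.6875) ≈ 2.385.
Sum = Δx · [f(0.8125) + f(1.4375) + f(2.0625) + f(2.6875)].
Sum ≈ 5.434.

5.434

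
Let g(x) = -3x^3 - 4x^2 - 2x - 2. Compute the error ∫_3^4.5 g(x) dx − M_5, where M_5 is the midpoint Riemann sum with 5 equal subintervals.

-0.4246875

Exact integral: ∫_3^4.5 g(x) dx = -346.546875.
M_5 = -346.1221875.
Error = -346.546875 − (-346.1221875) = -0.4246875.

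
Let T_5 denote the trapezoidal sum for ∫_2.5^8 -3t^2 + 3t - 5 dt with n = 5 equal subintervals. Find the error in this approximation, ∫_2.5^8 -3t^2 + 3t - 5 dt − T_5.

Exact integral: ∫_2.5^8 f(t) dt = -437.25.
T_5 = -440.5775.
Error = -437.25 − (-440.5775) = 3.3275.

3.3275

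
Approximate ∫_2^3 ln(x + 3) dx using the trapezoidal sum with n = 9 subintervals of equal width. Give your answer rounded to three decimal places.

Δx = (3 − 2)/9 = 1/9.
f(2) ≈ 1.609, f(19/9) ≈ 1.631, f(20/9) ≈ 1.653, f(7/3) ≈ 1.674, f(22/9) ≈ 1.695, f(23/9) ≈ 1.715, f(8/3) ≈ 1.735, f(25/9) ≈ 1.754, f(26/9) ≈ 1.773, f(3) ≈ 1.792.
T_9 = (Δx/2)·[f(x_0) + 2f(x_1) + ... + 2f(x_{8}) + f(x_9)].
Sum ≈ 1.703.

1.703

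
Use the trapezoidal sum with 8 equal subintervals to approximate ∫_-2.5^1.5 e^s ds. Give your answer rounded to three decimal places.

4.491

Δs = (1.5 − (-2.5))/8 = 0.5.
f(-2.5) ≈ 0.082, f(-2) ≈ 0.135, f(-1.5) ≈ 0.223, f(-1) ≈ 0.368, f(-0.5) ≈ 0.607, f(0) ≈ 1.000, f(0.5) ≈ 1.649, f(1) ≈ 2.718, f(1.5) ≈ 4.482.
T_8 = (Δs/2)·[f(s_0) + 2f(s_1) + ... + 2f(s_{7}) + f(s_8)].
Sum ≈ 4.491.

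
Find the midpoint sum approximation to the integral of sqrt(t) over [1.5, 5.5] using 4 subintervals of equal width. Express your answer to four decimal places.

7.3823

Δt = (5.5 − 1.5)/4 = 1.
Midpoints: 2, 3, 4, 5.
f(2) ≈ 1.4142, f(3) ≈ 1.7321, f(4) ≈ 2.0000, f(5) ≈ 2.2361.
Sum = Δt · [f(2) + f(3) + f(4) + f(5)].
Sum ≈ 7.3823.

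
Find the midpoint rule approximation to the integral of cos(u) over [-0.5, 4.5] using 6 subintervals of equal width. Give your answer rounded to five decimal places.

-0.51281

Δu = (4.5 − (-0.5))/6 = 5/6.
Midpoints: -1/12, 0.75, 19/12, 29/12, 3.25, 49/12.
f(-1/12) ≈ 0.99653, f(0.75) ≈ 0.73169, f(19/12) ≈ -0.01254, f(29/12) ≈ -0.74855, f(3.25) ≈ -0.99413, f(49/12) ≈ -0.58838.
Sum = Δu · [f(-1/12) + f(0.75) + f(19/12) + ...].
Sum ≈ -0.51281.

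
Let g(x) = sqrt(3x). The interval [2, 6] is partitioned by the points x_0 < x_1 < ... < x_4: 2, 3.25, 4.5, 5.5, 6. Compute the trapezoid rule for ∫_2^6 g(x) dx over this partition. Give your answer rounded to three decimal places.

13.675

Subinterval widths: 1.25, 1.25, 1, 0.5.
g(2) ≈ 2.449, g(3.25) ≈ 3.122, g(4.5) ≈ 3.674, g(5.5) ≈ 4.062, g(6) ≈ 4.243.
On each subinterval the trapezoid contributes (Δx_i/2)·[g(x_{i-1}) + g(x_i)].
Sum ≈ 13.675.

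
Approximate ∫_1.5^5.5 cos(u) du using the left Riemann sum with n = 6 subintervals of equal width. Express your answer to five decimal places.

-1.85213

Δu = (5.5 − 1.5)/6 = 2/3.
Left endpoints: 1.5, 13/6, 17/6, 3.5, 25/6, 29/6.
f(1.5) ≈ 0.07074, f(13/6) ≈ -0.56123, f(17/6) ≈ -0.95286, f(3.5) ≈ -0.93646, f(25/6) ≈ -0.51904, f(29/6) ≈ 0.12065.
Sum = Δu · [f(1.5) + f(13/6) + f(17/6) + ...].
Sum ≈ -1.85213.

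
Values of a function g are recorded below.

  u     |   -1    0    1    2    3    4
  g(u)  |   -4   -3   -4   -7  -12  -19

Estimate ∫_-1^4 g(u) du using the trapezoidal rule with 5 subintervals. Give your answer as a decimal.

Δu = 1.
T_5 = (1/2)·[(-4) + 2·(-3) + 2·(-4) + 2·(-7) + 2·(-12) + (-19)] = -37.5.

-37.5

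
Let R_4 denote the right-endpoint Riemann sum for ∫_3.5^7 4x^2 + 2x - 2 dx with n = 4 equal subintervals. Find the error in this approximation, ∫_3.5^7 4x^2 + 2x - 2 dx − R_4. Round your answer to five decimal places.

-69.16146

Exact integral: ∫_3.5^7 f(x) dx ≈ 429.9166667.
R_4 = 499.078125.
Error ≈ 429.9166667 − 499.078125 ≈ -69.16146.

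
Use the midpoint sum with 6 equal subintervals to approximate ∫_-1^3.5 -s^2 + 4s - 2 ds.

-0.9140625

Δs = (3.5 − (-1))/6 = 0.75.
Midpoints: -0.625, 0.125, 0.875, 1.625, 2.375, 3.125.
f(-0.625) = -4.890625, f(0.125) = -1.515625, f(0.875) = 0.734375, f(1.625) = 1.859375, f(2.375) = 1.859375, f(3.125) = 0.734375.
Sum = Δs · [f(-0.625) + f(0.125) + f(0.875) + ...].
Sum = -0.9140625.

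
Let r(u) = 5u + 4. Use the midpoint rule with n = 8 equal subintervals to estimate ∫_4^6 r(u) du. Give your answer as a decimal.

58

Δu = (6 − 4)/8 = 0.25.
Midpoints: 4.125, 4.375, 4.625, 4.875, 5.125, 5.375, 5.625, 5.875.
r(4.125) = 24.625, r(4.375) = 25.875, r(4.625) = 27.125, r(4.875) = 28.375, r(5.125) = 29.625, r(5.375) = 30.875, r(5.625) = 32.125, r(5.875) = 33.375.
Sum = Δu · [r(4.125) + r(4.375) + r(4.625) + ...].
Sum = 58.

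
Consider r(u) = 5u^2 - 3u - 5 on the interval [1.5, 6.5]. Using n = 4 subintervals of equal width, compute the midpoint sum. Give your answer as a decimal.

363.828125

Δu = (6.5 − 1.5)/4 = 1.25.
Midpoints: 2.125, 3.375, 4.625, 5.875.
r(2.125) = 11.203125, r(3.375) = 41.828125, r(4.625) = 88.078125, r(5.875) = 149.953125.
Sum = Δu · [r(2.125) + r(3.375) + r(4.625) + r(5.875)].
Sum = 363.828125.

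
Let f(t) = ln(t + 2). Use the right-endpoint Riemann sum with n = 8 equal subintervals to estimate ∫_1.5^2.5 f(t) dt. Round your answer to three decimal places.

Δt = (2.5 − 1.5)/8 = 0.125.
Right endpoints: 1.625, 1.75, 1.875, 2, 2.125, 2.25, 2.375, 2.5.
f(1.625) ≈ 1.288, f(1.75) ≈ 1.322, f(1.875) ≈ 1.355, f(2) ≈ 1.386, f(2.125) ≈ 1.417, f(2.25) ≈ 1.447, f(2.375) ≈ 1.476, f(2.5) ≈ 1.504.
Sum = Δt · [f(1.625) + f(1.75) + f(1.875) + ...].
Sum ≈ 1.399.

1.399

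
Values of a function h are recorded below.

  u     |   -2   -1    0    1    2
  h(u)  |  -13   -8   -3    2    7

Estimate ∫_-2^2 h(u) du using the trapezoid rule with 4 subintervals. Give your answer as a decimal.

-12

Δu = 1.
T_4 = (1/2)·[(-13) + 2·(-8) + 2·(-3) + 2·2 + 7] = -12.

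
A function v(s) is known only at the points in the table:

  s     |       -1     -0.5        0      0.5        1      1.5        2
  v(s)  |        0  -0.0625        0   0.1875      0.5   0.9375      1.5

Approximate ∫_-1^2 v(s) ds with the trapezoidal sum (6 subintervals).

1.15625

Δs = 0.5.
T_6 = (0.5/2)·[0 + 2·(-0.0625) + 2·0 + 2·0.1875 + 2·0.5 + 2·0.9375 + 1.5] = 1.15625.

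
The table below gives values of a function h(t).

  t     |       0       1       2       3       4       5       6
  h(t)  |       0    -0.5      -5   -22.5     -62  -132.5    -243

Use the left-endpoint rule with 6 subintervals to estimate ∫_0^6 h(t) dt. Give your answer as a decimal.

Δt = 1.
Sum = 1·[0 + (-0.5) + (-5) + (-22.5) + (-62) + (-132.5)] = -222.5.

-222.5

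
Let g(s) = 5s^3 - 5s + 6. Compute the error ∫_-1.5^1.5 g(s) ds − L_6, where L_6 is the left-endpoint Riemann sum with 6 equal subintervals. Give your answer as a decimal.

Exact integral: ∫_-1.5^1.5 g(s) ds = 18.
L_6 = 13.3125.
Error = 18 − 13.3125 = 4.6875.

4.6875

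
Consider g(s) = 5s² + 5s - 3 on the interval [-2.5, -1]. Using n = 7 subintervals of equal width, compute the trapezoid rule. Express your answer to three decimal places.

Δs = (-1 − (-2.5))/7 = 3/14.
g(-2.5) = 15.75, g(-16/7) = 573/49, g(-29/14) = 1587/196, g(-13/7) = 243/49, g(-23/14) = 447/196, g(-10/7) = 3/49, g(-17/14) = -333/196, g(-1) = -3.
T_7 = (Δs/2)·[g(s_0) + 2g(s_1) + ... + 2g(s_{6}) + g(s_7)].
Sum ≈ 6.807.

6.807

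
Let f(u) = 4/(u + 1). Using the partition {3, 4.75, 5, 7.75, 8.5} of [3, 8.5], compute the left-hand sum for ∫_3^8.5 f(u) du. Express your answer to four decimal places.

4.1001

Subinterval widths: 1.75, 0.25, 2.75, 0.75.
Left endpoints: 3, 4.75, 5, 7.75.
f(3) = 1, f(4.75) = 16/23, f(5) = 2/3, f(7.75) = 16/35.
Sum = Σ Δu_i · f(u_i).
Sum ≈ 4.1001.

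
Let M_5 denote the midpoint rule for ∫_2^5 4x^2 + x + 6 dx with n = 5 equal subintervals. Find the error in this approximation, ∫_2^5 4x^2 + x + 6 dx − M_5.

Exact integral: ∫_2^5 f(x) dx = 184.5.
M_5 = 184.14.
Error = 184.5 − 184.14 = 0.36.

0.36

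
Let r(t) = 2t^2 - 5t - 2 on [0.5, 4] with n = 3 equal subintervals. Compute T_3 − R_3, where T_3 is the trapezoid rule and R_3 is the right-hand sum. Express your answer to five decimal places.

-8.16667

T_3 ≈ -2.2037037.
R_3 ≈ 5.9629630.
T_3 − R_3 ≈ -8.16667.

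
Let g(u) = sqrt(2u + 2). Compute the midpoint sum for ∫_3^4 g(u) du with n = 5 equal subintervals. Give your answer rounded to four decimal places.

Δu = (4 − 3)/5 = 0.2.
Midpoints: 3.1, 3.3, 3.5, 3.7, 3.9.
g(3.1) ≈ 2.8636, g(3.3) ≈ 2.9326, g(3.5) ≈ 3.0000, g(3.7) ≈ 3.0659, g(3.9) ≈ 3.1305.
Sum = Δu · [g(3.1) + g(3.3) + g(3.5) + g(3.7) + g(3.9)].
Sum ≈ 2.9985.

2.9985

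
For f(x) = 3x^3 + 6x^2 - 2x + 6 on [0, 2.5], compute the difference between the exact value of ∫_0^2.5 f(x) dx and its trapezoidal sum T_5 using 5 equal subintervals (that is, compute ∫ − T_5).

Exact integral: ∫_0^2.5 f(x) dx = 69.296875.
T_5 = 71.09375.
Error = 69.296875 − 71.09375 = -1.796875.

-1.796875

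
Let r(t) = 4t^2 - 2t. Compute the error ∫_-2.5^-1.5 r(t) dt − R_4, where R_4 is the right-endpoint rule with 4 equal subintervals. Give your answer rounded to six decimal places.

Exact integral: ∫_-2.5^-1.5 r(t) dt ≈ 20.33333333.
R_4 = 18.125.
Error ≈ 20.33333333 − 18.125 ≈ 2.208333.

2.208333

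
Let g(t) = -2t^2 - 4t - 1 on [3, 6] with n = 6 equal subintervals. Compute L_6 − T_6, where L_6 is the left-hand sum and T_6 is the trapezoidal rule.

16.5

L_6 = -166.75.
T_6 = -183.25.
L_6 − T_6 = 16.5.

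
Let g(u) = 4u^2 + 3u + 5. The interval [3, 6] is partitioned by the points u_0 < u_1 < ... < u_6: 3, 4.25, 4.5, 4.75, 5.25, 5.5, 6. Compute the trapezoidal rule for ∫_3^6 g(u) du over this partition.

Subinterval widths: 1.25, 0.25, 0.25, 0.5, 0.25, 0.5.
g(3) = 50, g(4.25) = 90, g(4.5) = 99.5, g(4.75) = 109.5, g(5.25) = 131, g(5.5) = 142.5, g(6) = 167.
On each subinterval the trapezoid contributes (Δu_i/2)·[g(u_{i-1}) + g(u_i)].
Sum = 309.

309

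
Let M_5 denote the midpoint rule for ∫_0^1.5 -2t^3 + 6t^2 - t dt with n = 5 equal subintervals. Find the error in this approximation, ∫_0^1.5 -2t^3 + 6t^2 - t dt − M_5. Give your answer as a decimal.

Exact integral: ∫_0^1.5 f(t) dt = 3.09375.
M_5 = 3.076875.
Error = 3.09375 − 3.076875 = 0.016875.

0.016875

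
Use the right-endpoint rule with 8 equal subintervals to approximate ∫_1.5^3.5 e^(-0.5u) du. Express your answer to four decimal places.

0.5606

Δu = (3.5 − 1.5)/8 = 0.25.
Right endpoints: 1.75, 2, 2.25, 2.5, 2.75, 3, 3.25, 3.5.
f(1.75) ≈ 0.4169, f(2) ≈ 0.3679, f(2.25) ≈ 0.3247, f(2.5) ≈ 0.2865, f(2.75) ≈ 0.2528, f(3) ≈ 0.2231, f(3.25) ≈ 0.1969, f(3.5) ≈ 0.1738.
Sum = Δu · [f(1.75) + f(2) + f(2.25) + ...].
Sum ≈ 0.5606.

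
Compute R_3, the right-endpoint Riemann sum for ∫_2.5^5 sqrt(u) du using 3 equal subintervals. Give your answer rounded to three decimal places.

5.086

Δu = (5 − 2.5)/3 = 5/6.
Right endpoints: 10/3, 25/6, 5.
f(10/3) ≈ 1.826, f(25/6) ≈ 2.041, f(5) ≈ 2.236.
Sum = Δu · [f(10/3) + f(25/6) + f(5)].
Sum ≈ 5.086.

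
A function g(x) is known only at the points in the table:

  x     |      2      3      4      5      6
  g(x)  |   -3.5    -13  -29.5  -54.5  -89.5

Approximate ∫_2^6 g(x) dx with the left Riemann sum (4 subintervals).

-100.5

Δx = 1.
Sum = 1·[(-3.5) + (-13) + (-29.5) + (-54.5)] = -100.5.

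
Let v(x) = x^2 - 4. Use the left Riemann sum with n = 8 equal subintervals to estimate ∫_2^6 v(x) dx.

Δx = (6 − 2)/8 = 0.5.
Left endpoints: 2, 2.5, 3, 3.5, 4, 4.5, 5, 5.5.
v(2) = 0, v(2.5) = 2.25, v(3) = 5, v(3.5) = 8.25, v(4) = 12, v(4.5) = 16.25, v(5) = 21, v(5.5) = 26.25.
Sum = Δx · [v(2) + v(2.5) + v(3) + ...].
Sum = 45.5.

45.5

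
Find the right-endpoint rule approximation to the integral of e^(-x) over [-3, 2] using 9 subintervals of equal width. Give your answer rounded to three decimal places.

Δx = (2 − (-3))/9 = 5/9.
Right endpoints: -22/9, -17/9, -4/3, -7/9, -2/9, 1/3, 8/9, 13/9, 2.
f(-22/9) ≈ 11.524, f(-17/9) ≈ 6.612, f(-4/3) ≈ 3.794, f(-7/9) ≈ 2.177, f(-2/9) ≈ 1.249, f(1/3) ≈ 0.717, f(8/9) ≈ 0.411, f(13/9) ≈ 0.236, f(2) ≈ 0.135.
Sum = Δx · [f(-22/9) + f(-17/9) + f(-4/3) + ...].
Sum ≈ 14.919.

14.919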